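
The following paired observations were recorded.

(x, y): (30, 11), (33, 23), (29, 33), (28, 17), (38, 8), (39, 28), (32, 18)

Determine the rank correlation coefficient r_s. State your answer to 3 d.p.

Rank x: 3, 5, 2, 1, 6, 7, 4
Rank y: 2, 5, 7, 3, 1, 6, 4
d = rank(x) − rank(y): 1, 0, -5, -2, 5, 1, 0; Σd² = 56
ρ = 1 − 6Σd² / [n(n²−1)] = 1 − 6×56 / (7×48) = 1 − 336/336 ≈ 0.000

0.000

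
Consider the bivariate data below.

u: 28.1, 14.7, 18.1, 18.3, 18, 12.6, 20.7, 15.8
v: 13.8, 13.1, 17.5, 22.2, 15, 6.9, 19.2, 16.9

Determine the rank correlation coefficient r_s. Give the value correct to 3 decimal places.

Rank u: 8, 2, 5, 6, 4, 1, 7, 3
Rank v: 3, 2, 6, 8, 4, 1, 7, 5
d = rank(u) − rank(v): 5, 0, -1, -2, 0, 0, 0, -2; Σd² = 34
ρ = 1 − 6Σd² / [n(n²−1)] = 1 − 6×34 / (8×63) = 1 − 204/504 ≈ 0.595

0.595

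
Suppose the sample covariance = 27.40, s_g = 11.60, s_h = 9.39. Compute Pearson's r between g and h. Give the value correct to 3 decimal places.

0.252

r = Cov(g,h) / (s_g · s_h) = 27.40 / (11.60 × 9.39)
  = 27.40 / 108.9240 ≈ 0.252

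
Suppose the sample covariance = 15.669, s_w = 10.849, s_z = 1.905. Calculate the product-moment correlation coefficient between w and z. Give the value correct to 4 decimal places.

0.7582

r = Cov(w,z) / (s_w · s_z) = 15.669 / (10.849 × 1.905)
  = 15.669 / 20.6673 ≈ 0.7582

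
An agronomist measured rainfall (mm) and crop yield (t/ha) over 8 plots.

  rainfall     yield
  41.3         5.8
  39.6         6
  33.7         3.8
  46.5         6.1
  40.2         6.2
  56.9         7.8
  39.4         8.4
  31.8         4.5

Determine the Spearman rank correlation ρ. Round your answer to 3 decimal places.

0.500

Rank rainfall: 6, 4, 2, 7, 5, 8, 3, 1
Rank yield: 3, 4, 1, 5, 6, 7, 8, 2
d = rank(rainfall) − rank(yield): 3, 0, 1, 2, -1, 1, -5, -1; Σd² = 42
ρ = 1 − 6Σd² / [n(n²−1)] = 1 − 6×42 / (8×63) = 1 − 252/504 ≈ 0.500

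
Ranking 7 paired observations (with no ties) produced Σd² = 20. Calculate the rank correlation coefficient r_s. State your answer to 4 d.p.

ρ = 1 − 6Σd² / [n(n²−1)] = 1 − 6×20 / (7×48)
  = 1 − 120/336 = 1 − 0.35714 ≈ 0.6429

0.6429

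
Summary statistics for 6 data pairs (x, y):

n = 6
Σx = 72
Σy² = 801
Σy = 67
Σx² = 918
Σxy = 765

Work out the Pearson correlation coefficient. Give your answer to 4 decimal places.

r = (nΣxy − ΣxΣy) / √[(nΣx² − (Σx)²)(nΣy² − (Σy)²)]
Numerator: 6×765 − 72×67 = -234
Denominator: √[(5508 − 5184)(4806 − 4489)] = √[324 × 317] = 320.4809
r = -234 / 320.4809 ≈ -0.7302

-0.7302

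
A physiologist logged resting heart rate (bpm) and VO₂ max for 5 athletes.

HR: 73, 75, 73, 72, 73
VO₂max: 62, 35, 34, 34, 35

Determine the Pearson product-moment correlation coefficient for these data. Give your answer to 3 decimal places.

-0.074

n = 5, Σx = 366, Σy = 200, Σx² = 26796, Σy² = 8606, Σxy = 14636
nΣxy − ΣxΣy = 73180 − 73200 = -20
nΣx² − (Σx)² = 133980 − 133956 = 24; nΣy² − (Σy)² = 43030 − 40000 = 3030
r = -20 / √(24 × 3030) = -20 / 269.6665 ≈ -0.074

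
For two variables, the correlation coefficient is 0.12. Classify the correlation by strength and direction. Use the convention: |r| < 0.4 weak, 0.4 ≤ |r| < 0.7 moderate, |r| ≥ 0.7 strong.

r = 0.12 > 0 so the relationship is positive.
|r| = 0.12, which falls in the weak range.

weak positive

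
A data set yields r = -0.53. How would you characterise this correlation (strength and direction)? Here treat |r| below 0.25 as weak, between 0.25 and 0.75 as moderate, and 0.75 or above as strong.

r = -0.53 < 0 so the relationship is negative.
|r| = 0.53, which falls in the moderate range.

moderate negative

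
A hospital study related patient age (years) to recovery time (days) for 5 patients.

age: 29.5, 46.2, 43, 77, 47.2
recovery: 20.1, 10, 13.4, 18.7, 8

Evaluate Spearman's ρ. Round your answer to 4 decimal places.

-0.4000

Rank age: 1, 3, 2, 5, 4
Rank recovery: 5, 2, 3, 4, 1
d = rank(age) − rank(recovery): -4, 1, -1, 1, 3; Σd² = 28
ρ = 1 − 6Σd² / [n(n²−1)] = 1 − 6×28 / (5×24) = 1 − 168/120 ≈ -0.4000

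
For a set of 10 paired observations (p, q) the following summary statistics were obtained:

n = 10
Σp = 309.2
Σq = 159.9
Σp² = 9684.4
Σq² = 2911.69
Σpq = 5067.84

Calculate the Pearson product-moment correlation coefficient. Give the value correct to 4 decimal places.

0.5900

r = (nΣpq − ΣpΣq) / √[(nΣp² − (Σp)²)(nΣq² − (Σq)²)]
Numerator: 10×5067.84 − 309.2×159.9 = 1237.32
Denominator: √[(96844 − 95604.64)(29116.9 − 25568.01)] = √[1239.36 × 3548.89] = 2097.2249
r = 1237.32 / 2097.2249 ≈ 0.5900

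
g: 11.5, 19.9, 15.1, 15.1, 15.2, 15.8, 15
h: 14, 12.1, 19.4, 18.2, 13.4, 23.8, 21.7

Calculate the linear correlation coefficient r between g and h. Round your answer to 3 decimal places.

-0.149

n = 7, Σg = 107.6, Σh = 122.6, Σg² = 1689.96, Σh² = 2266.9, Σgh = 1874.77
nΣgh − ΣgΣh = 13123.39 − 13191.76 = -68.37
nΣg² − (Σg)² = 11829.72 − 11577.76 = 251.96; nΣh² − (Σh)² = 15868.3 − 15030.76 = 837.54
r = -68.37 / √(251.96 × 837.54) = -68.37 / 459.3763 ≈ -0.149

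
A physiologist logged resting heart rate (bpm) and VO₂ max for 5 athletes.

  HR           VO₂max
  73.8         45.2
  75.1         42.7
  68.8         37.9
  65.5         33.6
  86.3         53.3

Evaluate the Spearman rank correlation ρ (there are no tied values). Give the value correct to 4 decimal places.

Rank HR: 3, 4, 2, 1, 5
Rank VO₂max: 4, 3, 2, 1, 5
d = rank(HR) − rank(VO₂max): -1, 1, 0, 0, 0; Σd² = 2
ρ = 1 − 6Σd² / [n(n²−1)] = 1 − 6×2 / (5×24) = 1 − 12/120 ≈ 0.9000

0.9000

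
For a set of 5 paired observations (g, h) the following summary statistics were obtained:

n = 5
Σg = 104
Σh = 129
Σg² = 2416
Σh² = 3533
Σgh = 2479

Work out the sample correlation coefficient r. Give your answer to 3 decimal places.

-0.897

r = (nΣgh − ΣgΣh) / √[(nΣg² − (Σg)²)(nΣh² − (Σh)²)]
Numerator: 5×2479 − 104×129 = -1021
Denominator: √[(12080 − 10816)(17665 − 16641)] = √[1264 × 1024] = 1137.6889
r = -1021 / 1137.6889 ≈ -0.897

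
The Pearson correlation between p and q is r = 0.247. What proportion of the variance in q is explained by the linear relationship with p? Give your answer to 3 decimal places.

0.061

r² = (0.247)² = 0.061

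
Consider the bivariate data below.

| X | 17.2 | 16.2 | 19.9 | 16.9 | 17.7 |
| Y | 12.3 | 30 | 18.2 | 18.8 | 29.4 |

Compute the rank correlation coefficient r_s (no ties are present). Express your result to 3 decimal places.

-0.500

Rank X: 3, 1, 5, 2, 4
Rank Y: 1, 5, 2, 3, 4
d = rank(X) − rank(Y): 2, -4, 3, -1, 0; Σd² = 30
ρ = 1 − 6Σd² / [n(n²−1)] = 1 − 6×30 / (5×24) = 1 − 180/120 ≈ -0.500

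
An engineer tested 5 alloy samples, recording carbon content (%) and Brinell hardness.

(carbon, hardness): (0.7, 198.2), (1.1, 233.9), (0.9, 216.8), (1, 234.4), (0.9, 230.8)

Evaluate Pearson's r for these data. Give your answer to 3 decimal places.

n = 5, Σx = 4.6, Σy = 1114.1, Σx² = 4.32, Σy² = 249206.69, Σxy = 1033.27
nΣxy − ΣxΣy = 5166.35 − 5124.86 = 41.49
nΣx² − (Σx)² = 21.6 − 21.16 = 0.44; nΣy² − (Σy)² = 1246033.45 − 1241218.81 = 4814.64
r = 41.49 / √(0.44 × 4814.64) = 41.49 / 46.0265 ≈ 0.901

0.901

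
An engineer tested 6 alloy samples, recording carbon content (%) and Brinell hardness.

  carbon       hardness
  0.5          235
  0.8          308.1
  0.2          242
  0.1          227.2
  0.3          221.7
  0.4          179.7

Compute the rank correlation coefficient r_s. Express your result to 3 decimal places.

0.314

Rank carbon: 5, 6, 2, 1, 3, 4
Rank hardness: 4, 6, 5, 3, 2, 1
d = rank(carbon) − rank(hardness): 1, 0, -3, -2, 1, 3; Σd² = 24
ρ = 1 − 6Σd² / [n(n²−1)] = 1 − 6×24 / (6×35) = 1 − 144/210 ≈ 0.314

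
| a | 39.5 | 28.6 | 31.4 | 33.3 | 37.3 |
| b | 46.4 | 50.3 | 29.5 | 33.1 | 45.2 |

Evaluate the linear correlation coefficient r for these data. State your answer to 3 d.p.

n = 5, Σa = 170.1, Σb = 204.5, Σa² = 5864.35, Σb² = 8691.95, Σab = 6985.87
nΣab − ΣaΣb = 34929.35 − 34785.45 = 143.9
nΣa² − (Σa)² = 29321.75 − 28934.01 = 387.74; nΣb² − (Σb)² = 43459.75 − 41820.25 = 1639.5
r = 143.9 / √(387.74 × 1639.5) = 143.9 / 797.3078 ≈ 0.180

0.180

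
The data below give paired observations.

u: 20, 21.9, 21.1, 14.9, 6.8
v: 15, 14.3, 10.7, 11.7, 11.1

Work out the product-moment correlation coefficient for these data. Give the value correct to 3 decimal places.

0.506

n = 5, Σu = 84.7, Σv = 62.8, Σu² = 1593.07, Σv² = 804.08, Σuv = 1088.75
nΣuv − ΣuΣv = 5443.75 − 5319.16 = 124.59
nΣu² − (Σu)² = 7965.35 − 7174.09 = 791.26; nΣv² − (Σv)² = 4020.4 − 3943.84 = 76.56
r = 124.59 / √(791.26 × 76.56) = 124.59 / 246.1277 ≈ 0.506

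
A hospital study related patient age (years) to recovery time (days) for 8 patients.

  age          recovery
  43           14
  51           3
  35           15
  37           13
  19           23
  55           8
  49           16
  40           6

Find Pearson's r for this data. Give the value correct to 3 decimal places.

-0.729

n = 8, Σx = 329, Σy = 98, Σx² = 14431, Σy² = 1484, Σxy = 3662
nΣxy − ΣxΣy = 29296 − 32242 = -2946
nΣx² − (Σx)² = 115448 − 108241 = 7207; nΣy² − (Σy)² = 11872 − 9604 = 2268
r = -2946 / √(7207 × 2268) = -2946 / 4042.9539 ≈ -0.729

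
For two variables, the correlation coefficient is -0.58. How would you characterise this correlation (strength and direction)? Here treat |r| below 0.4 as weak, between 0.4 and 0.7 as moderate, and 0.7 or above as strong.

r = -0.58 < 0 so the relationship is negative.
|r| = 0.58, which falls in the moderate range.

moderate negative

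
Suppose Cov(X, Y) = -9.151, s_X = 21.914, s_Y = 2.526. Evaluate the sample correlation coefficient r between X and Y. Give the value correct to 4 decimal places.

-0.1653

r = Cov(X,Y) / (s_X · s_Y) = -9.151 / (21.914 × 2.526)
  = -9.151 / 55.3548 ≈ -0.1653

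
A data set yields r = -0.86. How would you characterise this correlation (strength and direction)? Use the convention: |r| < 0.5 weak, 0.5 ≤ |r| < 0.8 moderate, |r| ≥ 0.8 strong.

r = -0.86 < 0 so the relationship is negative.
|r| = 0.86, which falls in the strong range.

strong negative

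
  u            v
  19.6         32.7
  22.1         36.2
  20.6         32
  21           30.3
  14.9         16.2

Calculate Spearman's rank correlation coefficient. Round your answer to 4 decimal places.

0.6000

Rank u: 2, 5, 3, 4, 1
Rank v: 4, 5, 3, 2, 1
d = rank(u) − rank(v): -2, 0, 0, 2, 0; Σd² = 8
ρ = 1 − 6Σd² / [n(n²−1)] = 1 − 6×8 / (5×24) = 1 − 48/120 ≈ 0.6000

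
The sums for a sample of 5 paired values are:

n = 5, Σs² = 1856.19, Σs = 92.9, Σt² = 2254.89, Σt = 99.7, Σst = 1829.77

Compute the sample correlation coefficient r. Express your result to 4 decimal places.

-0.1216

r = (nΣst − ΣsΣt) / √[(nΣs² − (Σs)²)(nΣt² − (Σt)²)]
Numerator: 5×1829.77 − 92.9×99.7 = -113.28
Denominator: √[(9280.95 − 8630.41)(11274.45 − 9940.09)] = √[650.54 × 1334.36] = 931.6945
r = -113.28 / 931.6945 ≈ -0.1216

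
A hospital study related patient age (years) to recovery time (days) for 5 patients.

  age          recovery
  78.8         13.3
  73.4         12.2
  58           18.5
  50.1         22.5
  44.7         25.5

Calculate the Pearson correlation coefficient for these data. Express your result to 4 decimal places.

n = 5, Σx = 305, Σy = 92, Σx² = 19469.1, Σy² = 1824.48, Σxy = 5283.62
nΣxy − ΣxΣy = 26418.1 − 28060 = -1641.9
nΣx² − (Σx)² = 97345.5 − 93025 = 4320.5; nΣy² − (Σy)² = 9122.4 − 8464 = 658.4
r = -1641.9 / √(4320.5 × 658.4) = -1641.9 / 1686.5993 ≈ -0.9735

-0.9735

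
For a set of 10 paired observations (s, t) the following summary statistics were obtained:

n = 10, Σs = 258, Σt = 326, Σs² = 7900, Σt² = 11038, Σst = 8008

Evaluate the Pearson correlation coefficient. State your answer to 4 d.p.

r = (nΣst − ΣsΣt) / √[(nΣs² − (Σs)²)(nΣt² − (Σt)²)]
Numerator: 10×8008 − 258×326 = -4028
Denominator: √[(79000 − 66564)(110380 − 106276)] = √[12436 × 4104] = 7144.0426
r = -4028 / 7144.0426 ≈ -0.5638

-0.5638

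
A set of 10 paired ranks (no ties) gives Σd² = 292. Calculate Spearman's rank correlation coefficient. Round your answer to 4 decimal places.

-0.7697

ρ = 1 − 6Σd² / [n(n²−1)] = 1 − 6×292 / (10×99)
  = 1 − 1752/990 = 1 − 1.76970 ≈ -0.7697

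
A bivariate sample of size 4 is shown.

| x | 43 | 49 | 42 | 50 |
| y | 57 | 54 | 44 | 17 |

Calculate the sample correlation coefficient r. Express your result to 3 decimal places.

-0.525

n = 4, Σx = 184, Σy = 172, Σx² = 8514, Σy² = 8390, Σxy = 7795
nΣxy − ΣxΣy = 31180 − 31648 = -468
nΣx² − (Σx)² = 34056 − 33856 = 200; nΣy² − (Σy)² = 33560 − 29584 = 3976
r = -468 / √(200 × 3976) = -468 / 891.7399 ≈ -0.525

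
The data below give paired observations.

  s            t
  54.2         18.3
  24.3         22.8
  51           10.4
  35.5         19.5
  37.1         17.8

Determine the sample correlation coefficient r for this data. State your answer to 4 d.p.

-0.7209

n = 5, Σs = 202.1, Σt = 88.8, Σs² = 8765.79, Σt² = 1659.98, Σst = 3428.93
nΣst − ΣsΣt = 17144.65 − 17946.48 = -801.83
nΣs² − (Σs)² = 43828.95 − 40844.41 = 2984.54; nΣt² − (Σt)² = 8299.9 − 7885.44 = 414.46
r = -801.83 / √(2984.54 × 414.46) = -801.83 / 1112.1926 ≈ -0.7209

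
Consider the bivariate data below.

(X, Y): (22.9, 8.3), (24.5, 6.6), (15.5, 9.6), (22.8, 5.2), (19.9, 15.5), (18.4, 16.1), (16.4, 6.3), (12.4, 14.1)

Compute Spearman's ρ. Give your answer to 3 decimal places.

Rank X: 7, 8, 2, 6, 5, 4, 3, 1
Rank Y: 4, 3, 5, 1, 7, 8, 2, 6
d = rank(X) − rank(Y): 3, 5, -3, 5, -2, -4, 1, -5; Σd² = 114
ρ = 1 − 6Σd² / [n(n²−1)] = 1 − 6×114 / (8×63) = 1 − 684/504 ≈ -0.357

-0.357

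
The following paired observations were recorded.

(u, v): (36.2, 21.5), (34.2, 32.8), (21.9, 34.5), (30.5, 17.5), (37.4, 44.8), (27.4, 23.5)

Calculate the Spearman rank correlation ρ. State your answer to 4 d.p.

0.1429

Rank u: 5, 4, 1, 3, 6, 2
Rank v: 2, 4, 5, 1, 6, 3
d = rank(u) − rank(v): 3, 0, -4, 2, 0, -1; Σd² = 30
ρ = 1 − 6Σd² / [n(n²−1)] = 1 − 6×30 / (6×35) = 1 − 180/210 ≈ 0.1429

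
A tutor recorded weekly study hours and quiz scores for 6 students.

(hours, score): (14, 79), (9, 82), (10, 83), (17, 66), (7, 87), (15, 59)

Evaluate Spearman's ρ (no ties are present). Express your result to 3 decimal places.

Rank hours: 4, 2, 3, 6, 1, 5
Rank score: 3, 4, 5, 2, 6, 1
d = rank(hours) − rank(score): 1, -2, -2, 4, -5, 4; Σd² = 66
ρ = 1 − 6Σd² / [n(n²−1)] = 1 − 6×66 / (6×35) = 1 − 396/210 ≈ -0.886

-0.886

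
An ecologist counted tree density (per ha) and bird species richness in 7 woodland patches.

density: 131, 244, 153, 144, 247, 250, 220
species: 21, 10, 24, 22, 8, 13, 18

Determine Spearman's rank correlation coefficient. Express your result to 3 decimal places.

Rank density: 1, 5, 3, 2, 6, 7, 4
Rank species: 5, 2, 7, 6, 1, 3, 4
d = rank(density) − rank(species): -4, 3, -4, -4, 5, 4, 0; Σd² = 98
ρ = 1 − 6Σd² / [n(n²−1)] = 1 − 6×98 / (7×48) = 1 − 588/336 ≈ -0.750

-0.750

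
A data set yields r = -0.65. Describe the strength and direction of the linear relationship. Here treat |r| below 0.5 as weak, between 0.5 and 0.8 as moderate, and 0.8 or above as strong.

r = -0.65 < 0 so the relationship is negative.
|r| = 0.65, which falls in the moderate range.

moderate negative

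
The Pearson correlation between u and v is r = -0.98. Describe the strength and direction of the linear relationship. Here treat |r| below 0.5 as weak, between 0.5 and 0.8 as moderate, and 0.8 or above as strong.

strong negative

r = -0.98 < 0 so the relationship is negative.
|r| = 0.98, which falls in the strong range.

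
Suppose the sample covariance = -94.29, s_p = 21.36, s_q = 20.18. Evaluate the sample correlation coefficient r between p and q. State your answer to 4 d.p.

r = Cov(p,q) / (s_p · s_q) = -94.29 / (21.36 × 20.18)
  = -94.29 / 431.0448 ≈ -0.2187

-0.2187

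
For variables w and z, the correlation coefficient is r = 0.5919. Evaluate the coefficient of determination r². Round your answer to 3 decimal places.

r² = (0.5919)² = 0.350

0.350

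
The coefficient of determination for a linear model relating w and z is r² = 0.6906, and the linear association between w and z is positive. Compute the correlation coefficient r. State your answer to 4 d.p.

0.8310

|r| = √0.6906 = 0.8310
The association is positive, so r = 0.8310.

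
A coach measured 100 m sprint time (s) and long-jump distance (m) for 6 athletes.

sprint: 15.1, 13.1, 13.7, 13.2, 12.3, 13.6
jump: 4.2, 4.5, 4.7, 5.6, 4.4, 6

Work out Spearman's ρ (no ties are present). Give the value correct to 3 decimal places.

-0.029

Rank sprint: 6, 2, 5, 3, 1, 4
Rank jump: 1, 3, 4, 5, 2, 6
d = rank(sprint) − rank(jump): 5, -1, 1, -2, -1, -2; Σd² = 36
ρ = 1 − 6Σd² / [n(n²−1)] = 1 − 6×36 / (6×35) = 1 − 216/210 ≈ -0.029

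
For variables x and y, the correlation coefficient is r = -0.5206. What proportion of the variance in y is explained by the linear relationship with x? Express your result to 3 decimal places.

r² = (-0.5206)² = 0.271

0.271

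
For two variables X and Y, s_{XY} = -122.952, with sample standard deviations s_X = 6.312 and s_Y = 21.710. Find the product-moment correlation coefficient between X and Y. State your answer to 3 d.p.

-0.897

r = Cov(X,Y) / (s_X · s_Y) = -122.952 / (6.312 × 21.710)
  = -122.952 / 137.0335 ≈ -0.897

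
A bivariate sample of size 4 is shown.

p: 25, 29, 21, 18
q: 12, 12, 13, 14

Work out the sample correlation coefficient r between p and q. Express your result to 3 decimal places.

-0.927

n = 4, Σp = 93, Σq = 51, Σp² = 2231, Σq² = 653, Σpq = 1173
nΣpq − ΣpΣq = 4692 − 4743 = -51
nΣp² − (Σp)² = 8924 − 8649 = 275; nΣq² − (Σq)² = 2612 − 2601 = 11
r = -51 / √(275 × 11) = -51 / 55.0000 ≈ -0.927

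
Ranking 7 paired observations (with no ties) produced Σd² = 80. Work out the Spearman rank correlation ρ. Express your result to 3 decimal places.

-0.429

ρ = 1 − 6Σd² / [n(n²−1)] = 1 − 6×80 / (7×48)
  = 1 − 480/336 = 1 − 1.4286 ≈ -0.429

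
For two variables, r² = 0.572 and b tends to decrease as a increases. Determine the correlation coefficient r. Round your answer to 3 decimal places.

|r| = √0.572 = 0.756
The association is negative, so r = −0.756.

-0.756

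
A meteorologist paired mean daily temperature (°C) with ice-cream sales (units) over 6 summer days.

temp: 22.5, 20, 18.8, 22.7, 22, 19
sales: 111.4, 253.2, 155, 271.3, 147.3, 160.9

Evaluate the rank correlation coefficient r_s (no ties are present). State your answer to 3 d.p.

Rank temp: 5, 3, 1, 6, 4, 2
Rank sales: 1, 5, 3, 6, 2, 4
d = rank(temp) − rank(sales): 4, -2, -2, 0, 2, -2; Σd² = 32
ρ = 1 − 6Σd² / [n(n²−1)] = 1 − 6×32 / (6×35) = 1 − 192/210 ≈ 0.086

0.086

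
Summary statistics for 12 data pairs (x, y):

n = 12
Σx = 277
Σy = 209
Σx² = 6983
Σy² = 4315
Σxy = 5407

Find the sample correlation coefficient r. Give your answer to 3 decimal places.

0.924

r = (nΣxy − ΣxΣy) / √[(nΣx² − (Σx)²)(nΣy² − (Σy)²)]
Numerator: 12×5407 − 277×209 = 6991
Denominator: √[(83796 − 76729)(51780 − 43681)] = √[7067 × 8099] = 7565.4235
r = 6991 / 7565.4235 ≈ 0.924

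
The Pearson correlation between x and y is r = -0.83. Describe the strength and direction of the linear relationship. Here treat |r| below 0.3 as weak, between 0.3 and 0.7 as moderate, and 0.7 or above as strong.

strong negative

r = -0.83 < 0 so the relationship is negative.
|r| = 0.83, which falls in the strong range.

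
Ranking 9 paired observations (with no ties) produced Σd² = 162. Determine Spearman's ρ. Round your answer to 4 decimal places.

ρ = 1 − 6Σd² / [n(n²−1)] = 1 − 6×162 / (9×80)
  = 1 − 972/720 = 1 − 1.35000 ≈ -0.3500

-0.3500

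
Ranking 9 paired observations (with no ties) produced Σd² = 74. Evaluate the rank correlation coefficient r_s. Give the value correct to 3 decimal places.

ρ = 1 − 6Σd² / [n(n²−1)] = 1 − 6×74 / (9×80)
  = 1 − 444/720 = 1 − 0.6167 ≈ 0.383

0.383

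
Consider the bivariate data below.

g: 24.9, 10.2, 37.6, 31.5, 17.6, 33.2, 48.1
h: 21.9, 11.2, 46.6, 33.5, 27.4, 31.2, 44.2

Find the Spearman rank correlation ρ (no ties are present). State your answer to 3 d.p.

Rank g: 3, 1, 6, 4, 2, 5, 7
Rank h: 2, 1, 7, 5, 3, 4, 6
d = rank(g) − rank(h): 1, 0, -1, -1, -1, 1, 1; Σd² = 6
ρ = 1 − 6Σd² / [n(n²−1)] = 1 − 6×6 / (7×48) = 1 − 36/336 ≈ 0.893

0.893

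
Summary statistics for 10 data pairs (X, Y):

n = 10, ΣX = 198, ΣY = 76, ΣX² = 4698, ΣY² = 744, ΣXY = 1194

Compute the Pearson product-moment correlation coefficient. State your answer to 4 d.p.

-0.8640

r = (nΣXY − ΣXΣY) / √[(nΣX² − (ΣX)²)(nΣY² − (ΣY)²)]
Numerator: 10×1194 − 198×76 = -3108
Denominator: √[(46980 − 39204)(7440 − 5776)] = √[7776 × 1664] = 3597.1188
r = -3108 / 3597.1188 ≈ -0.8640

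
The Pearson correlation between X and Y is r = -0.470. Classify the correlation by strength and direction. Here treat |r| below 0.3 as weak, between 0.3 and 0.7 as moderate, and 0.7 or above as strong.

r = -0.470 < 0 so the relationship is negative.
|r| = 0.470, which falls in the moderate range.

moderate negative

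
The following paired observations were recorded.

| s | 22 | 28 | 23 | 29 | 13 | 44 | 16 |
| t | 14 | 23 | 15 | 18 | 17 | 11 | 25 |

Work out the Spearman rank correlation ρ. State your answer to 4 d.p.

Rank s: 3, 5, 4, 6, 1, 7, 2
Rank t: 2, 6, 3, 5, 4, 1, 7
d = rank(s) − rank(t): 1, -1, 1, 1, -3, 6, -5; Σd² = 74
ρ = 1 − 6Σd² / [n(n²−1)] = 1 − 6×74 / (7×48) = 1 − 444/336 ≈ -0.3214

-0.3214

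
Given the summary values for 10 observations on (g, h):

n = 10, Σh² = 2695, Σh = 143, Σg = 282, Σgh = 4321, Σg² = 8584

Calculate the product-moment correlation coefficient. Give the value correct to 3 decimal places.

0.450

r = (nΣgh − ΣgΣh) / √[(nΣg² − (Σg)²)(nΣh² − (Σh)²)]
Numerator: 10×4321 − 282×143 = 2884
Denominator: √[(85840 − 79524)(26950 − 20449)] = √[6316 × 6501] = 6407.8324
r = 2884 / 6407.8324 ≈ 0.450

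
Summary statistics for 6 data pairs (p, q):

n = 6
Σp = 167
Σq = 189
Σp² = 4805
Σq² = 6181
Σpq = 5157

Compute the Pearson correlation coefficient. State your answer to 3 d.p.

r = (nΣpq − ΣpΣq) / √[(nΣp² − (Σp)²)(nΣq² − (Σq)²)]
Numerator: 6×5157 − 167×189 = -621
Denominator: √[(28830 − 27889)(37086 − 35721)] = √[941 × 1365] = 1133.3424
r = -621 / 1133.3424 ≈ -0.548

-0.548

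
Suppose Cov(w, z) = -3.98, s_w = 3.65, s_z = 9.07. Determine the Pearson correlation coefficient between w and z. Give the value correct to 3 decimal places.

-0.120

r = Cov(w,z) / (s_w · s_z) = -3.98 / (3.65 × 9.07)
  = -3.98 / 33.1055 ≈ -0.120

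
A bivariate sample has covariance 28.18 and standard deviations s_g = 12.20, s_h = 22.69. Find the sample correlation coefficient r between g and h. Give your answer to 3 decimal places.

0.102

r = Cov(g,h) / (s_g · s_h) = 28.18 / (12.20 × 22.69)
  = 28.18 / 276.8180 ≈ 0.102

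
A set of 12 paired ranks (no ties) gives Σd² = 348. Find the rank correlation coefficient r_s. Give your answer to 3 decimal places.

ρ = 1 − 6Σd² / [n(n²−1)] = 1 − 6×348 / (12×143)
  = 1 − 2088/1716 = 1 − 1.2168 ≈ -0.217

-0.217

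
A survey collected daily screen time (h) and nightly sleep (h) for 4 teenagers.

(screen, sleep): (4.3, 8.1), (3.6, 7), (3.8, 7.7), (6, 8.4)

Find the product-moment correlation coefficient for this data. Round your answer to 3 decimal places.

0.823

n = 4, Σx = 17.7, Σy = 31.2, Σx² = 81.89, Σy² = 244.46, Σxy = 139.69
nΣxy − ΣxΣy = 558.76 − 552.24 = 6.52
nΣx² − (Σx)² = 327.56 − 313.29 = 14.27; nΣy² − (Σy)² = 977.84 − 973.44 = 4.4
r = 6.52 / √(14.27 × 4.4) = 6.52 / 7.9239 ≈ 0.823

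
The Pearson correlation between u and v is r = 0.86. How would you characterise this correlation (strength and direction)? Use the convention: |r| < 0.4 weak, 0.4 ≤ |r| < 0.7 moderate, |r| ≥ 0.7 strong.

r = 0.86 > 0 so the relationship is positive.
|r| = 0.86, which falls in the strong range.

strong positive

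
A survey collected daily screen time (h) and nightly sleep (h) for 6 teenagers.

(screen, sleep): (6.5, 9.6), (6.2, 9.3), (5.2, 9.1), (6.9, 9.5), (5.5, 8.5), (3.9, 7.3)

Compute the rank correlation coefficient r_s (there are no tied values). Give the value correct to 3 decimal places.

0.886

Rank screen: 5, 4, 2, 6, 3, 1
Rank sleep: 6, 4, 3, 5, 2, 1
d = rank(screen) − rank(sleep): -1, 0, -1, 1, 1, 0; Σd² = 4
ρ = 1 − 6Σd² / [n(n²−1)] = 1 − 6×4 / (6×35) = 1 − 24/210 ≈ 0.886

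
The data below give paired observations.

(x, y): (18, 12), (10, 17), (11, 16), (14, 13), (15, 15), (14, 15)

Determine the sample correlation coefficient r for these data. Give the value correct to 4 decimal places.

n = 6, Σx = 82, Σy = 88, Σx² = 1162, Σy² = 1308, Σxy = 1179
nΣxy − ΣxΣy = 7074 − 7216 = -142
nΣx² − (Σx)² = 6972 − 6724 = 248; nΣy² − (Σy)² = 7848 − 7744 = 104
r = -142 / √(248 × 104) = -142 / 160.5989 ≈ -0.8842

-0.8842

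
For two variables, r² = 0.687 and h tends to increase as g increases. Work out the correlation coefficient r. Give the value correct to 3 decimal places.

0.829

|r| = √0.687 = 0.829
The association is positive, so r = 0.829.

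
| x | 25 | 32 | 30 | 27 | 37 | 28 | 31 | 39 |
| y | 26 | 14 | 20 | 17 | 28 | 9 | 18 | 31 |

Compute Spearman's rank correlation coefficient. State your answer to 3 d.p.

Rank x: 1, 6, 4, 2, 7, 3, 5, 8
Rank y: 6, 2, 5, 3, 7, 1, 4, 8
d = rank(x) − rank(y): -5, 4, -1, -1, 0, 2, 1, 0; Σd² = 48
ρ = 1 − 6Σd² / [n(n²−1)] = 1 − 6×48 / (8×63) = 1 − 288/504 ≈ 0.429

0.429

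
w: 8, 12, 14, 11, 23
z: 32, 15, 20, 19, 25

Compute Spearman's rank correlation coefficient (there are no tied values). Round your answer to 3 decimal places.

-0.100

Rank w: 1, 3, 4, 2, 5
Rank z: 5, 1, 3, 2, 4
d = rank(w) − rank(z): -4, 2, 1, 0, 1; Σd² = 22
ρ = 1 − 6Σd² / [n(n²−1)] = 1 − 6×22 / (5×24) = 1 − 132/120 ≈ -0.100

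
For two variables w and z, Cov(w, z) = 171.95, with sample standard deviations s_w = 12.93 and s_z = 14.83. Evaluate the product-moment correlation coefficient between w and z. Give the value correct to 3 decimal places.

0.897

r = Cov(w,z) / (s_w · s_z) = 171.95 / (12.93 × 14.83)
  = 171.95 / 191.7519 ≈ 0.897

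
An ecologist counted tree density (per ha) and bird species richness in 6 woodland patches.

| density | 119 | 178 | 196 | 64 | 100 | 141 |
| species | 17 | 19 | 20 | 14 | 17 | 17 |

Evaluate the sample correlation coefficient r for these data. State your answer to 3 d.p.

0.956

n = 6, Σx = 798, Σy = 104, Σx² = 118238, Σy² = 1824, Σxy = 14318
nΣxy − ΣxΣy = 85908 − 82992 = 2916
nΣx² − (Σx)² = 709428 − 636804 = 72624; nΣy² − (Σy)² = 10944 − 10816 = 128
r = 2916 / √(72624 × 128) = 2916 / 3048.9132 ≈ 0.956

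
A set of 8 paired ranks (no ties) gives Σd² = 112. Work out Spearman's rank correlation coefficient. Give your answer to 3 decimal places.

-0.333

ρ = 1 − 6Σd² / [n(n²−1)] = 1 − 6×112 / (8×63)
  = 1 − 672/504 = 1 − 1.3333 ≈ -0.333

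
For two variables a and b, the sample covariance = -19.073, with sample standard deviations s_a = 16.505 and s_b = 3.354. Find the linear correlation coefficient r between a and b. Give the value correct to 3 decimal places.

-0.345

r = Cov(a,b) / (s_a · s_b) = -19.073 / (16.505 × 3.354)
  = -19.073 / 55.3578 ≈ -0.345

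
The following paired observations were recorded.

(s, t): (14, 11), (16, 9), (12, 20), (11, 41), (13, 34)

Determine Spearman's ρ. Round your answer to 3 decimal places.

-0.900

Rank s: 4, 5, 2, 1, 3
Rank t: 2, 1, 3, 5, 4
d = rank(s) − rank(t): 2, 4, -1, -4, -1; Σd² = 38
ρ = 1 − 6Σd² / [n(n²−1)] = 1 − 6×38 / (5×24) = 1 − 228/120 ≈ -0.900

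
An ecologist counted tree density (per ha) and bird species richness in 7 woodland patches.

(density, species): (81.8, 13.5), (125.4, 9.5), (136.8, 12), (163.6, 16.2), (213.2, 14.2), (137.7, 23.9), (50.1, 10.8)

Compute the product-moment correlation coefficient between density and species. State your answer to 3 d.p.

n = 7, Σx = 908.6, Σy = 100.1, Σx² = 134821.14, Σy² = 1568.43, Σxy = 13447.07
nΣxy − ΣxΣy = 94129.49 − 90950.86 = 3178.63
nΣx² − (Σx)² = 943747.98 − 825553.96 = 118194.02; nΣy² − (Σy)² = 10979.01 − 10020.01 = 959
r = 3178.63 / √(118194.02 × 959) = 3178.63 / 10646.5048 ≈ 0.299

0.299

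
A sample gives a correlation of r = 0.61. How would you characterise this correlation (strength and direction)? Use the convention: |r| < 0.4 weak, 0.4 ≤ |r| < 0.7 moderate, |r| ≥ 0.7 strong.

moderate positive

r = 0.61 > 0 so the relationship is positive.
|r| = 0.61, which falls in the moderate range.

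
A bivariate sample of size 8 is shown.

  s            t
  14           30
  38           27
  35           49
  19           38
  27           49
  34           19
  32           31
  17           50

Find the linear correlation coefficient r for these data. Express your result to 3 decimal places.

n = 8, Σs = 216, Σt = 293, Σs² = 6424, Σt² = 11697, Σst = 7694
nΣst − ΣsΣt = 61552 − 63288 = -1736
nΣs² − (Σs)² = 51392 − 46656 = 4736; nΣt² − (Σt)² = 93576 − 85849 = 7727
r = -1736 / √(4736 × 7727) = -1736 / 6049.3861 ≈ -0.287

-0.287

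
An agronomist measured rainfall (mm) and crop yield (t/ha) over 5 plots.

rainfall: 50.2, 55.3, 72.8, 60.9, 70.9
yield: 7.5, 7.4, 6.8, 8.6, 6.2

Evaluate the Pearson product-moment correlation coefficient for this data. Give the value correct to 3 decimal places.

-0.563

n = 5, Σx = 310.1, Σy = 36.5, Σx² = 19613.59, Σy² = 269.65, Σxy = 2244.08
nΣxy − ΣxΣy = 11220.4 − 11318.65 = -98.25
nΣx² − (Σx)² = 98067.95 − 96162.01 = 1905.94; nΣy² − (Σy)² = 1348.25 − 1332.25 = 16
r = -98.25 / √(1905.94 × 16) = -98.25 / 174.6283 ≈ -0.563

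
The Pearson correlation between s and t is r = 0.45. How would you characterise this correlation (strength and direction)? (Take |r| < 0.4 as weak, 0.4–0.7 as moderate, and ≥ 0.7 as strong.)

r = 0.45 > 0 so the relationship is positive.
|r| = 0.45, which falls in the moderate range.

moderate positive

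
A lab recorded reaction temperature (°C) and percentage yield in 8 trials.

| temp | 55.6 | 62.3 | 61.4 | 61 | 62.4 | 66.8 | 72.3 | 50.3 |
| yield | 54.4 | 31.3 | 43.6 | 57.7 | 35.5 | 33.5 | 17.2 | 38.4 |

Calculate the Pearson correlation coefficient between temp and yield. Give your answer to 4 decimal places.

n = 8, Σx = 492.1, Σy = 311.6, Σx² = 30576.99, Σy² = 13322.2, Σxy = 18799.45
nΣxy − ΣxΣy = 150395.6 − 153338.36 = -2942.76
nΣx² − (Σx)² = 244615.92 − 242162.41 = 2453.51; nΣy² − (Σy)² = 106577.6 − 97094.56 = 9483.04
r = -2942.76 / √(2453.51 × 9483.04) = -2942.76 / 4823.5602 ≈ -0.6101

-0.6101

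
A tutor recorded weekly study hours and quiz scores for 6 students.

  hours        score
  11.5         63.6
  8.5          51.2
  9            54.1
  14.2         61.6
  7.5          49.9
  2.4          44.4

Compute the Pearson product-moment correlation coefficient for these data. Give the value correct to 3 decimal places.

n = 6, Σx = 53.1, Σy = 324.8, Σx² = 549.15, Σy² = 17849.14, Σxy = 3009.03
nΣxy − ΣxΣy = 18054.18 − 17246.88 = 807.3
nΣx² − (Σx)² = 3294.9 − 2819.61 = 475.29; nΣy² − (Σy)² = 107094.84 − 105495.04 = 1599.8
r = 807.3 / √(475.29 × 1599.8) = 807.3 / 871.9914 ≈ 0.926

0.926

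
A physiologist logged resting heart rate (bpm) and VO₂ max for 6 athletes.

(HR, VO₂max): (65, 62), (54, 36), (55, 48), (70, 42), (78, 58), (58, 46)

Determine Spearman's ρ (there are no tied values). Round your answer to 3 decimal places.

Rank HR: 4, 1, 2, 5, 6, 3
Rank VO₂max: 6, 1, 4, 2, 5, 3
d = rank(HR) − rank(VO₂max): -2, 0, -2, 3, 1, 0; Σd² = 18
ρ = 1 − 6Σd² / [n(n²−1)] = 1 − 6×18 / (6×35) = 1 − 108/210 ≈ 0.486

0.486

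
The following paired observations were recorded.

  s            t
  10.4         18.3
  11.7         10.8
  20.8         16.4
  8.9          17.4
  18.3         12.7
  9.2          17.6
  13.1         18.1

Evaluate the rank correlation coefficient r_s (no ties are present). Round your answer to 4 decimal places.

Rank s: 3, 4, 7, 1, 6, 2, 5
Rank t: 7, 1, 3, 4, 2, 5, 6
d = rank(s) − rank(t): -4, 3, 4, -3, 4, -3, -1; Σd² = 76
ρ = 1 − 6Σd² / [n(n²−1)] = 1 − 6×76 / (7×48) = 1 − 456/336 ≈ -0.3571

-0.3571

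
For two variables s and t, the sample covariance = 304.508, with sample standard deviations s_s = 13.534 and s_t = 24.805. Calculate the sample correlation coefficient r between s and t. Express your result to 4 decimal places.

0.9071

r = Cov(s,t) / (s_s · s_t) = 304.508 / (13.534 × 24.805)
  = 304.508 / 335.7109 ≈ 0.9071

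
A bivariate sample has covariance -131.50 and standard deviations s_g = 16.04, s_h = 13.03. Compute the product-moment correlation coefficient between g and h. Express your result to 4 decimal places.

-0.6292

r = Cov(g,h) / (s_g · s_h) = -131.50 / (16.04 × 13.03)
  = -131.50 / 209.0012 ≈ -0.6292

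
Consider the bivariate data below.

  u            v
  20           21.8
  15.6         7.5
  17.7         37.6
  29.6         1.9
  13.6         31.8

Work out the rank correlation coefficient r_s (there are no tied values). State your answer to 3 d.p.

Rank u: 4, 2, 3, 5, 1
Rank v: 3, 2, 5, 1, 4
d = rank(u) − rank(v): 1, 0, -2, 4, -3; Σd² = 30
ρ = 1 − 6Σd² / [n(n²−1)] = 1 − 6×30 / (5×24) = 1 − 180/120 ≈ -0.500

-0.500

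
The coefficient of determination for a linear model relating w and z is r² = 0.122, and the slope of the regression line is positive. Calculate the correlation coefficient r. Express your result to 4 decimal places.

0.3493

|r| = √0.122 = 0.3493
The association is positive, so r = 0.3493.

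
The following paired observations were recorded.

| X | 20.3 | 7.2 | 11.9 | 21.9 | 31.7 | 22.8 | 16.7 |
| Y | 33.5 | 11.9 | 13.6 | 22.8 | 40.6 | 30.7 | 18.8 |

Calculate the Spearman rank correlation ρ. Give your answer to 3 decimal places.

Rank X: 4, 1, 2, 5, 7, 6, 3
Rank Y: 6, 1, 2, 4, 7, 5, 3
d = rank(X) − rank(Y): -2, 0, 0, 1, 0, 1, 0; Σd² = 6
ρ = 1 − 6Σd² / [n(n²−1)] = 1 − 6×6 / (7×48) = 1 − 36/336 ≈ 0.893

0.893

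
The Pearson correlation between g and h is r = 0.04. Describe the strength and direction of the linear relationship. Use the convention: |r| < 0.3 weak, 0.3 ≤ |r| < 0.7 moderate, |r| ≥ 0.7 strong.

weak positive

r = 0.04 > 0 so the relationship is positive.
|r| = 0.04, which falls in the weak range.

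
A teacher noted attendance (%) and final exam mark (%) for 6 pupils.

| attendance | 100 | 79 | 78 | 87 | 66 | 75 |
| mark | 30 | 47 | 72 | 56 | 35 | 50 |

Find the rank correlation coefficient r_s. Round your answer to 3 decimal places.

-0.143

Rank attendance: 6, 4, 3, 5, 1, 2
Rank mark: 1, 3, 6, 5, 2, 4
d = rank(attendance) − rank(mark): 5, 1, -3, 0, -1, -2; Σd² = 40
ρ = 1 − 6Σd² / [n(n²−1)] = 1 − 6×40 / (6×35) = 1 − 240/210 ≈ -0.143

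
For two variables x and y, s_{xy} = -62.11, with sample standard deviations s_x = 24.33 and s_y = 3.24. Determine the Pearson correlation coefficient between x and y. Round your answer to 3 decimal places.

r = Cov(x,y) / (s_x · s_y) = -62.11 / (24.33 × 3.24)
  = -62.11 / 78.8292 ≈ -0.788

-0.788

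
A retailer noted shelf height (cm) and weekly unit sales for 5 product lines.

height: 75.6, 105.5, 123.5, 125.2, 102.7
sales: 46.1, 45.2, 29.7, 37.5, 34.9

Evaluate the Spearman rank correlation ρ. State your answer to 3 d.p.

-0.500

Rank height: 1, 3, 4, 5, 2
Rank sales: 5, 4, 1, 3, 2
d = rank(height) − rank(sales): -4, -1, 3, 2, 0; Σd² = 30
ρ = 1 − 6Σd² / [n(n²−1)] = 1 − 6×30 / (5×24) = 1 − 180/120 ≈ -0.500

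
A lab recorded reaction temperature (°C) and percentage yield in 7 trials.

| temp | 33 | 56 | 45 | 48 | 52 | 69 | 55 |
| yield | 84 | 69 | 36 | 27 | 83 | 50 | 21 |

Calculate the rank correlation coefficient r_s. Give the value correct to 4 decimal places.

Rank temp: 1, 6, 2, 3, 4, 7, 5
Rank yield: 7, 5, 3, 2, 6, 4, 1
d = rank(temp) − rank(yield): -6, 1, -1, 1, -2, 3, 4; Σd² = 68
ρ = 1 − 6Σd² / [n(n²−1)] = 1 − 6×68 / (7×48) = 1 − 408/336 ≈ -0.2143

-0.2143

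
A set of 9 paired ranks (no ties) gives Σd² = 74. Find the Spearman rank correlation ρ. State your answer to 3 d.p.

0.383

ρ = 1 − 6Σd² / [n(n²−1)] = 1 − 6×74 / (9×80)
  = 1 − 444/720 = 1 − 0.6167 ≈ 0.383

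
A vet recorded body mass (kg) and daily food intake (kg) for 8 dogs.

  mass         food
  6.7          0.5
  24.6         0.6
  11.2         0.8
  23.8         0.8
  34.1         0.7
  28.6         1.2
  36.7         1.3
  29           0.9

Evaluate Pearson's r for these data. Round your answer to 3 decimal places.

0.618

n = 8, Σx = 194.7, Σy = 6.8, Σx² = 5510.59, Σy² = 6.32, Σxy = 178.11
nΣxy − ΣxΣy = 1424.88 − 1323.96 = 100.92
nΣx² − (Σx)² = 44084.72 − 37908.09 = 6176.63; nΣy² − (Σy)² = 50.56 − 46.24 = 4.32
r = 100.92 / √(6176.63 × 4.32) = 100.92 / 163.3494 ≈ 0.618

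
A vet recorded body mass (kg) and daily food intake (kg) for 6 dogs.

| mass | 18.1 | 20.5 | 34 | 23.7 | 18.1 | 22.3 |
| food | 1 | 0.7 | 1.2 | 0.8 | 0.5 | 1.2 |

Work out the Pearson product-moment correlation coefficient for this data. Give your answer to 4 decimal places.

0.5948

n = 6, Σx = 136.7, Σy = 5.4, Σx² = 3290.45, Σy² = 5.26, Σxy = 128.02
nΣxy − ΣxΣy = 768.12 − 738.18 = 29.94
nΣx² − (Σx)² = 19742.7 − 18686.89 = 1055.81; nΣy² − (Σy)² = 31.56 − 29.16 = 2.4
r = 29.94 / √(1055.81 × 2.4) = 29.94 / 50.3383 ≈ 0.5948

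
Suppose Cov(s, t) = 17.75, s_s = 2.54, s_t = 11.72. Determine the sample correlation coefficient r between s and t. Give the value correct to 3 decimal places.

0.596

r = Cov(s,t) / (s_s · s_t) = 17.75 / (2.54 × 11.72)
  = 17.75 / 29.7688 ≈ 0.596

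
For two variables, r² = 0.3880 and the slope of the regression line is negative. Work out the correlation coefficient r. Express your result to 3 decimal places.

|r| = √0.3880 = 0.623
The association is negative, so r = −0.623.

-0.623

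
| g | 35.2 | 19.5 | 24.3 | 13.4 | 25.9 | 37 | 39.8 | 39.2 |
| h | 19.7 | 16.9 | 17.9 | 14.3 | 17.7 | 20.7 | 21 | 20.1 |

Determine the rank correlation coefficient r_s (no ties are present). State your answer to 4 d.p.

0.9524

Rank g: 5, 2, 3, 1, 4, 6, 8, 7
Rank h: 5, 2, 4, 1, 3, 7, 8, 6
d = rank(g) − rank(h): 0, 0, -1, 0, 1, -1, 0, 1; Σd² = 4
ρ = 1 − 6Σd² / [n(n²−1)] = 1 − 6×4 / (8×63) = 1 − 24/504 ≈ 0.9524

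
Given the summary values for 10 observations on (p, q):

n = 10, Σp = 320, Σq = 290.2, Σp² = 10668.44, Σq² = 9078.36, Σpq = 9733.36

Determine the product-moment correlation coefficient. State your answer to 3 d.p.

r = (nΣpq − ΣpΣq) / √[(nΣp² − (Σp)²)(nΣq² − (Σq)²)]
Numerator: 10×9733.36 − 320×290.2 = 4469.6
Denominator: √[(106684.4 − 102400)(90783.6 − 84216.04)] = √[4284.4 × 6567.56] = 5304.5315
r = 4469.6 / 5304.5315 ≈ 0.843

0.843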